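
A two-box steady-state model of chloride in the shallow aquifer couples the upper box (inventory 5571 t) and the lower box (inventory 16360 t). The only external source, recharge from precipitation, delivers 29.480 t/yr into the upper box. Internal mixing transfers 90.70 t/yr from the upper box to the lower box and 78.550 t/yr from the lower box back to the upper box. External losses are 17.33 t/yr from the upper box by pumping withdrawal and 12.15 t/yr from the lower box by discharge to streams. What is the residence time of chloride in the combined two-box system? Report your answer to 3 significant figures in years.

744 yr

Treat the two boxes together as one reservoir: the mixing fluxes between them are internal recycling, so τ = ΣM / Σ(external losses).
M_total = 5571 + 16360 = 21931 t.
ΣF_external_out = 17.33 + 12.15 = 29.480 t/yr.
τ = M_total / ΣF_ext = 21931 / 29.480 = 743.9 yr.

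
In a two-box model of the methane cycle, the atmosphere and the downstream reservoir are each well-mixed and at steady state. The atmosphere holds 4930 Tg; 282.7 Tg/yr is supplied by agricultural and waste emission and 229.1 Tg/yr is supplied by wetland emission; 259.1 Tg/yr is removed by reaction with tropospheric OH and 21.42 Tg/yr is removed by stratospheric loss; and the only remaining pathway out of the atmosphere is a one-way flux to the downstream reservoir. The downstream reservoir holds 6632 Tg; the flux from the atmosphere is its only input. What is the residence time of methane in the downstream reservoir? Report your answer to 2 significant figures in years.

Balance the atmosphere: ΣF_in = 282.7 + 229.1 = 511.80 Tg/yr.
Flux to the downstream reservoir = ΣF_in − (259.1 + 21.42) = 231.28 Tg/yr.
At steady state the output of the downstream reservoir equals its input, 231.28 Tg/yr.
τ = M / F = 6632 / 231.28 = 28.68 yr.

29 yr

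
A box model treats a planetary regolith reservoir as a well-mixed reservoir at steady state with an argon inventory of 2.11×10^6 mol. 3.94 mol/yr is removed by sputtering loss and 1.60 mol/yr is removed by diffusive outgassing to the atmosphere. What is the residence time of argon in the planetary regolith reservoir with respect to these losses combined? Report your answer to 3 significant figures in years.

381000 yr

Total removal = 3.940 + 1.600 = 5.5400 mol/yr.
τ = M / ΣF_out = 2.11×10^6 / 5.5400 = 380900 yr.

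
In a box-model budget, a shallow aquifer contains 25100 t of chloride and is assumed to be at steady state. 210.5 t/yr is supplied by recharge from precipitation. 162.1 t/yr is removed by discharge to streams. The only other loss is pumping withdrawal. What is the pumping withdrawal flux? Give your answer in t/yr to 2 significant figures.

48 t/yr

At steady state ΣF_in = ΣF_out.
ΣF_in = 210.50 t/yr.
Pumping withdrawal flux = ΣF_in − (162.1) = 210.50 − 162.1 = 48.40 t/yr.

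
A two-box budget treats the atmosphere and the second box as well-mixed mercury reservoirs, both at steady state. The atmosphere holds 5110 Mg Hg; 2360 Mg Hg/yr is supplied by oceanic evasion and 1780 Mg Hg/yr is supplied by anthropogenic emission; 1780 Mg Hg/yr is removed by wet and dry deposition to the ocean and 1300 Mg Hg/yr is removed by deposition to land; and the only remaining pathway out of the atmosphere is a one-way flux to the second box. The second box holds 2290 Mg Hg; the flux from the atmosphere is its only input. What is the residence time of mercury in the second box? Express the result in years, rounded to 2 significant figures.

Balance the atmosphere: ΣF_in = 2360 + 1780 = 4140.0 Mg Hg/yr.
Flux to the second box = ΣF_in − (1780 + 1300) = 1060.0 Mg Hg/yr.
At steady state the output of the second box equals its input, 1060.0 Mg Hg/yr.
τ = M / F = 2290 / 1060.0 = 2.160 yr.

2.2 yr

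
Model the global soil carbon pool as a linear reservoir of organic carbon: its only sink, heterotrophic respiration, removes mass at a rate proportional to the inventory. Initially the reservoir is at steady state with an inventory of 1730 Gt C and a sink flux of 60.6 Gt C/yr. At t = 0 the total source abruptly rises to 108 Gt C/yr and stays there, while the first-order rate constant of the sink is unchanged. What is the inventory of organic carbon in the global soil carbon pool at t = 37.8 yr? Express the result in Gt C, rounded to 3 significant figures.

τ = M₀/F₀ = 1730/60.6 = 28.55 yr; rate constant k = 1/τ.
New steady state M_∞ = F₁/k = F₁·τ = 108 × 28.55 = 3083.2 Gt C.
M(t) = M_∞ + (M₀ − M_∞)·e^(−t/τ); t/τ = 37.8/28.55 = 1.324, so e^(−t/τ) = 0.2660.
M(t) = 3083.2 − 1353 × 0.2660 = 2723.2 Gt C.

2720 Gt C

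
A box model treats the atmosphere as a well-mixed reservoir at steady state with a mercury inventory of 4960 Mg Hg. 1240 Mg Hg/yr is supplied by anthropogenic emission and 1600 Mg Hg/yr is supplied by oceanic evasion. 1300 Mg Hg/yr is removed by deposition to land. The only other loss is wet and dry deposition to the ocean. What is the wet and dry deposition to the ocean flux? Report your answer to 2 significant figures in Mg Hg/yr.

1500 Mg Hg/yr

At steady state ΣF_in = ΣF_out.
ΣF_in = 1240 + 1600 = 2840.0 Mg Hg/yr.
Wet and dry deposition to the ocean flux = ΣF_in − (1300) = 2840.0 − 1300 = 1540 Mg Hg/yr.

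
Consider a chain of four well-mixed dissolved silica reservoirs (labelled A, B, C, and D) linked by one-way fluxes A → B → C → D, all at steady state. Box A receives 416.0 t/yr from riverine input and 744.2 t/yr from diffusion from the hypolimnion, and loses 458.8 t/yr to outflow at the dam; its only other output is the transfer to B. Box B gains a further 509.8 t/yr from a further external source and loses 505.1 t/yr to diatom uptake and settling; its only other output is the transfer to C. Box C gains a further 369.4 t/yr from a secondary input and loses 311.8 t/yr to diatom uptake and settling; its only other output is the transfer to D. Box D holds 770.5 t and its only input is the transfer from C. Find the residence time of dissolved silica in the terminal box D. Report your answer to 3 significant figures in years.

1.01 yr

Box A: F(A→B) = (416.0 + 744.2) − 458.8 = 701.40 t/yr.
Box B: F(B→C) = (701.40 + 509.8) − 505.1 = 706.10 t/yr.
Box C: F(C→D) = (706.10 + 369.4) − 311.8 = 763.70 t/yr.
Box D throughput = its input = 763.70 t/yr; τ = 770.5 / 763.70 = 1.009 yr.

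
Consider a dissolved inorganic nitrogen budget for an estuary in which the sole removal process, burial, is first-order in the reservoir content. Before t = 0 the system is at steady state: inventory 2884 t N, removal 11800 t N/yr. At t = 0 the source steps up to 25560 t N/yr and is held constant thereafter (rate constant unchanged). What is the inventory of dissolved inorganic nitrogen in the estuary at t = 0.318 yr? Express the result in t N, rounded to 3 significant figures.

5330 t N

τ = M₀/F₀ = 2884/11800 = 0.2444 yr; rate constant k = 1/τ.
New steady state M_∞ = F₁/k = F₁·τ = 25560 × 0.2444 = 6247.0 t N.
M(t) = M_∞ + (M₀ − M_∞)·e^(−t/τ); t/τ = 0.318/0.2444 = 1.301, so e^(−t/τ) = 0.2722.
M(t) = 6247.0 − 3363 × 0.2722 = 5331.5 t N.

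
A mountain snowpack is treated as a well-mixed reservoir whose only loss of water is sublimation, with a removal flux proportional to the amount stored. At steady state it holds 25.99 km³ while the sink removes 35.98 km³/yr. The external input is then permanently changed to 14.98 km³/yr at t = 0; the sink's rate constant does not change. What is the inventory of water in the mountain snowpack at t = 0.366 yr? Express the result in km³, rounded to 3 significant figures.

Residence time τ = M₀/F₀ = 0.7223 yr. The eventual steady state is M_∞ = M₀·(F₁/F₀) = 25.99 × 14.98/35.98 = 10.821 km³.
The anomaly ΔM(t) = M(t) − M_∞ decays as ΔM₀·e^(−t/τ) with ΔM₀ = 25.99 − 10.821 = 15.17 km³.
At t = 0.366 yr, e^(−t/τ) = e^(−0.5067) = 0.6025, so ΔM = 9.139 km³ and M = 10.821 + 9.139 = 19.960 km³.

20.0 km³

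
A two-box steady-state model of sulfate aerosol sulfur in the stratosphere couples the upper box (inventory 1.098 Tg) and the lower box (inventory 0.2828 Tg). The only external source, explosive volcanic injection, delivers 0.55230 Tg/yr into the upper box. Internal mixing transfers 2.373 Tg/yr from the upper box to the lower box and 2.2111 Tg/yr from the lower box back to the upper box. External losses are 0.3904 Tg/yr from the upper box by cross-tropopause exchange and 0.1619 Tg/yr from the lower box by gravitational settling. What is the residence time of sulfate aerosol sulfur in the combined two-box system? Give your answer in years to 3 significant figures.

Residence time in the combined system uses the total inventory and the total *external* removal — internal exchanges between the two boxes cancel.
M_total = 1.098 + 0.2828 = 1.3808 Tg.
ΣF_external_out = 0.3904 + 0.1619 = 0.55230 Tg/yr.
τ = M_total / ΣF_ext = 1.3808 / 0.55230 = 2.500 yr.

2.50 yr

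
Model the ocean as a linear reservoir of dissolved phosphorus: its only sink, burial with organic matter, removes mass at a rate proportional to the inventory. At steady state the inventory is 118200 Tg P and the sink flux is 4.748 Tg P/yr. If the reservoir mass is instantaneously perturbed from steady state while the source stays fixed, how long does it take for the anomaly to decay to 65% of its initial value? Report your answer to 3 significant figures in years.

10700 yr

For a linear reservoir the anomaly decays as exp(−t/τ) with τ = M/F = 118200/4.748 = 24890 yr.
exp(−t/τ) = 0.65 ⇒ t = −τ ln(0.65) = 24890 × 0.4308 = 10720 yr.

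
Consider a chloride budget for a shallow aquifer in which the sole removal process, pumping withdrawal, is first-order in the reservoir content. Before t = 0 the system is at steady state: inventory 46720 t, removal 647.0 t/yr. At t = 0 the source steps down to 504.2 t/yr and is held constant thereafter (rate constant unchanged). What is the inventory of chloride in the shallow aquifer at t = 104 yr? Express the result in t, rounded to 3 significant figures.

The sink rate constant is k = F₀/M₀ = 647.0/46720 = 0.01385 yr⁻¹.
Solving dM/dt = F₁ − kM with M(0) = M₀ gives M(t) = F₁/k + (M₀ − F₁/k)·e^(−kt).
F₁/k = 504.2/0.01385 = 36408 t; kt = 0.01385 × 104 = 1.440, e^(−kt) = 0.2369.
M(104) = 36408 + (46720 − 36408) × 0.2369 = 36408 + 2443 = 38851 t.

38900 t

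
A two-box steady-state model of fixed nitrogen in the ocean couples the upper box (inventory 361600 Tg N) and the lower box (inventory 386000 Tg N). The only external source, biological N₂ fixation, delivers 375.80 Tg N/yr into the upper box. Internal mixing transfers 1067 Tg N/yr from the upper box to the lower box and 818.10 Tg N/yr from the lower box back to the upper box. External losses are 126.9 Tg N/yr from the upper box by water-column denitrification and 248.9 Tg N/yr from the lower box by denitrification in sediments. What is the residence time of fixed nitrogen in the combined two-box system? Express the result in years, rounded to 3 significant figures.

1990 yr

For the system as a whole, the A↔B exchange is internal and contributes nothing to the throughput; only the external sinks remove mass.
M_total = 361600 + 386000 = 747600 Tg N.
ΣF_external_out = 126.9 + 248.9 = 375.80 Tg N/yr.
τ = M_total / ΣF_ext = 747600 / 375.80 = 1989 yr.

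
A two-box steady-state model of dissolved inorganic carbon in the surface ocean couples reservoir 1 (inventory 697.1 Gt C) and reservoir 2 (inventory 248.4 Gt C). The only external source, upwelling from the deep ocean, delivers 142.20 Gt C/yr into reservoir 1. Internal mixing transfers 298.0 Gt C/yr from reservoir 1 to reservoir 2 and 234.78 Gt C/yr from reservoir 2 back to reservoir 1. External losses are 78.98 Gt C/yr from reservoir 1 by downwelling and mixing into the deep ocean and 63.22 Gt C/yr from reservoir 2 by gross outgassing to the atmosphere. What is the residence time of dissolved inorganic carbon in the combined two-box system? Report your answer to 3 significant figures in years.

For the system as a whole, the A↔B exchange is internal and contributes nothing to the throughput; only the external sinks remove mass.
M_total = 697.1 + 248.4 = 945.50 Gt C.
ΣF_external_out = 78.98 + 63.22 = 142.20 Gt C/yr.
τ = M_total / ΣF_ext = 945.50 / 142.20 = 6.649 yr.

6.65 yr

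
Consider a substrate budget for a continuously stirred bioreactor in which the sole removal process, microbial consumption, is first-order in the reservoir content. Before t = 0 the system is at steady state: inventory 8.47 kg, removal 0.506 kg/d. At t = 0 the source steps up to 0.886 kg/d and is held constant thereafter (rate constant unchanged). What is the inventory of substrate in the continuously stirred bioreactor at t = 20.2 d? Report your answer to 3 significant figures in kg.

12.9 kg

τ = M₀/F₀ = 8.47/0.506 = 16.74 d; rate constant k = 1/τ.
New steady state M_∞ = F₁/k = F₁·τ = 0.886 × 16.74 = 14.831 kg.
M(t) = M_∞ + (M₀ − M_∞)·e^(−t/τ); t/τ = 20.2/16.74 = 1.207, so e^(−t/τ) = 0.2992.
M(t) = 14.831 − 6.361 × 0.2992 = 12.928 kg.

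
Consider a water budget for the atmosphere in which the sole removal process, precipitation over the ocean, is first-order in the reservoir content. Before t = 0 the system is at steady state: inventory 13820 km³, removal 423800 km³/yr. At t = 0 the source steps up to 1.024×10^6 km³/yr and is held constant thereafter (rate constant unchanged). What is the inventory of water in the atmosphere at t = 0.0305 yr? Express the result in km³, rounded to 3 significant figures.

τ = M₀/F₀ = 13820/423800 = 0.03261 yr; rate constant k = 1/τ.
New steady state M_∞ = F₁/k = F₁·τ = 1.024×10^6 × 0.03261 = 33392 km³.
M(t) = M_∞ + (M₀ − M_∞)·e^(−t/τ); t/τ = 0.0305/0.03261 = 0.9353, so e^(−t/τ) = 0.3925.
M(t) = 33392 − 19570 × 0.3925 = 25711 km³.

25700 km³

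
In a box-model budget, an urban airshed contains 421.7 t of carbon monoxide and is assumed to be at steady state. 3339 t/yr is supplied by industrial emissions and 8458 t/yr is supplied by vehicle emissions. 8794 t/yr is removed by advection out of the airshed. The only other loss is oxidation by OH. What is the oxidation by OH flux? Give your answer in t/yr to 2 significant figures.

At steady state ΣF_in = ΣF_out.
ΣF_in = 3339 + 8458 = 11797 t/yr.
Oxidation by OH flux = ΣF_in − (8794) = 11797 − 8794 = 3003 t/yr.

3000 t/yr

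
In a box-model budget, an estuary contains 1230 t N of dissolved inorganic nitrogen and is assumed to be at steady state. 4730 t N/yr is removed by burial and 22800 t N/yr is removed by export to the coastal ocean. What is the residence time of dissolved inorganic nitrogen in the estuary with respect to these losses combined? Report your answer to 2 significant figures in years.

Total removal = 4730 + 22800 = 27530 t N/yr.
τ = M / ΣF_out = 1230 / 27530 = 0.04468 yr.

0.045 yr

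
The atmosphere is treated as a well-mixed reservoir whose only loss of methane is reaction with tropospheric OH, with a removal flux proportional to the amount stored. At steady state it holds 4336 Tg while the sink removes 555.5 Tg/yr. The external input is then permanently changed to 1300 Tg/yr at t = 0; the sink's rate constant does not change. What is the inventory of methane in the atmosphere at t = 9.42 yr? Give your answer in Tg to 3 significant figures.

8410 Tg

The sink rate constant is k = F₀/M₀ = 555.5/4336 = 0.1281 yr⁻¹.
Solving dM/dt = F₁ − kM with M(0) = M₀ gives M(t) = F₁/k + (M₀ − F₁/k)·e^(−kt).
F₁/k = 1300/0.1281 = 10147 Tg; kt = 0.1281 × 9.42 = 1.207, e^(−kt) = 0.2991.
M(9.42) = 10147 + (4336 − 10147) × 0.2991 = 10147 − 1738 = 8408.9 Tg.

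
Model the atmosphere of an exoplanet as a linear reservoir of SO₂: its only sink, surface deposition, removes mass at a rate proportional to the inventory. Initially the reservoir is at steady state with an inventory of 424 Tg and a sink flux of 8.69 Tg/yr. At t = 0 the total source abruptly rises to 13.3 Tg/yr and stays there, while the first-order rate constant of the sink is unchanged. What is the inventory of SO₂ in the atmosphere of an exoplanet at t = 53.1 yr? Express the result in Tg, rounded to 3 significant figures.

573 Tg

τ = M₀/F₀ = 424/8.69 = 48.79 yr; rate constant k = 1/τ.
New steady state M_∞ = F₁/k = F₁·τ = 13.3 × 48.79 = 648.93 Tg.
M(t) = M_∞ + (M₀ − M_∞)·e^(−t/τ); t/τ = 53.1/48.79 = 1.088, so e^(−t/τ) = 0.3368.
M(t) = 648.93 − 224.9 × 0.3368 = 573.18 Tg.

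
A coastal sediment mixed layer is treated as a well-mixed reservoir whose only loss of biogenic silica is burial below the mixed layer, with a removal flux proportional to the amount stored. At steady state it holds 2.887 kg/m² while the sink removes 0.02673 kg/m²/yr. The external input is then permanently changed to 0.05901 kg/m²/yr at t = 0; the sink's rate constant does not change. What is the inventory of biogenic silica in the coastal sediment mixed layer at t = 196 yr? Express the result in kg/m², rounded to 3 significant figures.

Residence time τ = M₀/F₀ = 108.0 yr. The eventual steady state is M_∞ = M₀·(F₁/F₀) = 2.887 × 0.05901/0.02673 = 6.3734 kg/m².
The anomaly ΔM(t) = M(t) − M_∞ decays as ΔM₀·e^(−t/τ) with ΔM₀ = 2.887 − 6.3734 = −3.486 kg/m².
At t = 196 yr, e^(−t/τ) = e^(−1.815) = 0.1629, so ΔM = −0.5679 kg/m² and M = 6.3734 − 0.5679 = 5.8055 kg/m².

5.81 kg/m²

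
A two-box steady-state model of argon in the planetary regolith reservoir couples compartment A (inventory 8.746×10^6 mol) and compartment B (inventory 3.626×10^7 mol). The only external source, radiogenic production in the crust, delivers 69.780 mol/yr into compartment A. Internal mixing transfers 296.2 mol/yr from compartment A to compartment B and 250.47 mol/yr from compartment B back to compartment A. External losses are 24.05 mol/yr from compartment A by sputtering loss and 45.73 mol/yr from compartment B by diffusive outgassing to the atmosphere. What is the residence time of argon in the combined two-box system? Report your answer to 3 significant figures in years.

For the system as a whole, the A↔B exchange is internal and contributes nothing to the throughput; only the external sinks remove mass.
M_total = 8.746×10^6 + 3.626×10^7 = 4.5006×10^7 mol.
ΣF_external_out = 24.05 + 45.73 = 69.780 mol/yr.
τ = M_total / ΣF_ext = 4.5006×10^7 / 69.780 = 645000 yr.

645000 yr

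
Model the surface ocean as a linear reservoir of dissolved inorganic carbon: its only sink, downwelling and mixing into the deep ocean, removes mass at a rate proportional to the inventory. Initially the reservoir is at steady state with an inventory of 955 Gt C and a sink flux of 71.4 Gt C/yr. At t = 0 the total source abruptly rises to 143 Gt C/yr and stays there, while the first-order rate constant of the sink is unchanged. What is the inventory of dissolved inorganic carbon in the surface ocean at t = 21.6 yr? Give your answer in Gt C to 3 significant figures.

1720 Gt C

The sink rate constant is k = F₀/M₀ = 71.4/955 = 0.07476 yr⁻¹.
Solving dM/dt = F₁ − kM with M(0) = M₀ gives M(t) = F₁/k + (M₀ − F₁/k)·e^(−kt).
F₁/k = 143/0.07476 = 1912.7 Gt C; kt = 0.07476 × 21.6 = 1.615, e^(−kt) = 0.1989.
M(21.6) = 1912.7 + (955 − 1912.7) × 0.1989 = 1912.7 − 190.5 = 1722.2 Gt C.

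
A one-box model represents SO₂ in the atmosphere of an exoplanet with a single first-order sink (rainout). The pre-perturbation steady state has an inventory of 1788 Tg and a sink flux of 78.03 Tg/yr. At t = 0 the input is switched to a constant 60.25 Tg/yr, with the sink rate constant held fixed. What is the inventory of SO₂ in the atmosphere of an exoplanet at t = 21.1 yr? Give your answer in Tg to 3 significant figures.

1540 Tg

Residence time τ = M₀/F₀ = 22.91 yr. The eventual steady state is M_∞ = M₀·(F₁/F₀) = 1788 × 60.25/78.03 = 1380.6 Tg.
The anomaly ΔM(t) = M(t) − M_∞ decays as ΔM₀·e^(−t/τ) with ΔM₀ = 1788 − 1380.6 = 407.4 Tg.
At t = 21.1 yr, e^(−t/τ) = e^(−0.9208) = 0.3982, so ΔM = 162.2 Tg and M = 1380.6 + 162.2 = 1542.8 Tg.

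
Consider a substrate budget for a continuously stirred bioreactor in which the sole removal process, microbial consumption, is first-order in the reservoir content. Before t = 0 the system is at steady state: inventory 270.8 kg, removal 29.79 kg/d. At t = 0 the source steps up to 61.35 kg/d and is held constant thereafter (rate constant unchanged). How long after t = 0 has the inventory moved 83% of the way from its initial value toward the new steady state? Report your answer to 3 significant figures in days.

τ = M₀/F₀ = 270.8/29.79 = 9.090 d.
The remaining gap fraction is e^(−t/τ); 83% covered ⇒ e^(−t/τ) = 0.170.
t = −τ ln(0.170) = 9.090 × 1.772 = 16.11 d.

16.1 d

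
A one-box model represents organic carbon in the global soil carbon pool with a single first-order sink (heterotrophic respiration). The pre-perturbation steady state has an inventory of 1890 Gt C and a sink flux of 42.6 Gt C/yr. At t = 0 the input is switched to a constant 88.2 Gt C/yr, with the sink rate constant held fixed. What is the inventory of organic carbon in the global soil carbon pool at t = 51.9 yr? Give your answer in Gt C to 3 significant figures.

3290 Gt C

Residence time τ = M₀/F₀ = 44.37 yr. The eventual steady state is M_∞ = M₀·(F₁/F₀) = 1890 × 88.2/42.6 = 3913.1 Gt C.
The anomaly ΔM(t) = M(t) − M_∞ decays as ΔM₀·e^(−t/τ) with ΔM₀ = 1890 − 3913.1 = −2023 Gt C.
At t = 51.9 yr, e^(−t/τ) = e^(−1.170) = 0.3104, so ΔM = −628.0 Gt C and M = 3913.1 − 628.0 = 3285.1 Gt C.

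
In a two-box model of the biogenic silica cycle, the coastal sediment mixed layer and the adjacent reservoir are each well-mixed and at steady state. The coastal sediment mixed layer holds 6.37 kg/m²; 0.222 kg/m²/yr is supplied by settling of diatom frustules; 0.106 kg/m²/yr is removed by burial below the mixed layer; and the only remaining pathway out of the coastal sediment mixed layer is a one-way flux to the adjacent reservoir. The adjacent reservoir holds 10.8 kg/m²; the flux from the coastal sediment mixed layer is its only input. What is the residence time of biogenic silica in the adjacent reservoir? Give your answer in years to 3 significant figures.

Balance the coastal sediment mixed layer: ΣF_in = 0.22200 kg/m²/yr.
Flux to the adjacent reservoir = ΣF_in − (0.106) = 0.11600 kg/m²/yr.
At steady state the output of the adjacent reservoir equals its input, 0.11600 kg/m²/yr.
τ = M / F = 10.8 / 0.11600 = 93.10 yr.

93.1 yr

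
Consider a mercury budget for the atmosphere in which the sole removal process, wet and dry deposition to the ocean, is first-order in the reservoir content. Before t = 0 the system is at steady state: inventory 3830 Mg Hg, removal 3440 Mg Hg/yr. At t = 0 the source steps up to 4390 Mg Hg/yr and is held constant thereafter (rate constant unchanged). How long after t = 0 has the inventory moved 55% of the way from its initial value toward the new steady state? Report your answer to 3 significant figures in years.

τ = M₀/F₀ = 3830/3440 = 1.113 yr.
The remaining gap fraction is e^(−t/τ); 55% covered ⇒ e^(−t/τ) = 0.450.
t = −τ ln(0.450) = 1.113 × 0.7985 = 0.8890 yr.

0.889 yr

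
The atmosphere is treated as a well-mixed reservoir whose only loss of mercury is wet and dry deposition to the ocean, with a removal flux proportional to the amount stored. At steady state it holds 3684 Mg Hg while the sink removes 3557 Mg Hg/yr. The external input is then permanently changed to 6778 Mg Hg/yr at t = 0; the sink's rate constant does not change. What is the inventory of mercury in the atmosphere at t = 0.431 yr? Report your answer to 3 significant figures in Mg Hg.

4820 Mg Hg

τ = M₀/F₀ = 3684/3557 = 1.036 yr; rate constant k = 1/τ.
New steady state M_∞ = F₁/k = F₁·τ = 6778 × 1.036 = 7020.0 Mg Hg.
M(t) = M_∞ + (M₀ − M_∞)·e^(−t/τ); t/τ = 0.431/1.036 = 0.4161, so e^(−t/τ) = 0.6596.
M(t) = 7020.0 − 3336 × 0.6596 = 4819.6 Mg Hg.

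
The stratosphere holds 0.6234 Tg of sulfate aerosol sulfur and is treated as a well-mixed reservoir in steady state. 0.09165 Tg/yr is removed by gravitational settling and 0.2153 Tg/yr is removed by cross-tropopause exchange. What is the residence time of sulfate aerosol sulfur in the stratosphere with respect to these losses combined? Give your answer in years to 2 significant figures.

2.0 yr

Total removal = 0.09165 + 0.2153 = 0.30695 Tg/yr.
τ = M / ΣF_out = 0.6234 / 0.30695 = 2.031 yr.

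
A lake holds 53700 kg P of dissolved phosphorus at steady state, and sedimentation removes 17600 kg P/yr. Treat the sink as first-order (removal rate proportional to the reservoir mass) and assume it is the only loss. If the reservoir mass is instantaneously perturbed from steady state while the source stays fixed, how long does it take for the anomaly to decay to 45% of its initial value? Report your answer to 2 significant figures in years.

For a linear reservoir the anomaly decays as exp(−t/τ) with τ = M/F = 53700/17600 = 3.051 yr.
exp(−t/τ) = 0.45 ⇒ t = −τ ln(0.45) = 3.051 × 0.7985 = 2.436 yr.

2.4 yr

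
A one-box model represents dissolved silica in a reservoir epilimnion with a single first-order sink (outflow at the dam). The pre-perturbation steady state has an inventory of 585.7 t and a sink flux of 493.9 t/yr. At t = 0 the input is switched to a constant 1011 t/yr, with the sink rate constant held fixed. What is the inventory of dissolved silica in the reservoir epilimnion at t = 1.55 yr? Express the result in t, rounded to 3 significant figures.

1030 t

τ = M₀/F₀ = 585.7/493.9 = 1.186 yr; rate constant k = 1/τ.
New steady state M_∞ = F₁/k = F₁·τ = 1011 × 1.186 = 1198.9 t.
M(t) = M_∞ + (M₀ − M_∞)·e^(−t/τ); t/τ = 1.55/1.186 = 1.307, so e^(−t/τ) = 0.2706.
M(t) = 1198.9 − 613.2 × 0.2706 = 1033.0 t.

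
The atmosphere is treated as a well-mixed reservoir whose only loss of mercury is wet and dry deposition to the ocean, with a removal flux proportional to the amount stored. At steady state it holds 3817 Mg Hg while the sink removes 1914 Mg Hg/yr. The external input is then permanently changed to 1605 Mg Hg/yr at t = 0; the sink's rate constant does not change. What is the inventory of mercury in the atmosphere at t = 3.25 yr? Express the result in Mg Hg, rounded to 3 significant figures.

3320 Mg Hg

τ = M₀/F₀ = 3817/1914 = 1.994 yr; rate constant k = 1/τ.
New steady state M_∞ = F₁/k = F₁·τ = 1605 × 1.994 = 3200.8 Mg Hg.
M(t) = M_∞ + (M₀ − M_∞)·e^(−t/τ); t/τ = 3.25/1.994 = 1.630, so e^(−t/τ) = 0.1960.
M(t) = 3200.8 + 616.2 × 0.1960 = 3321.6 Mg Hg.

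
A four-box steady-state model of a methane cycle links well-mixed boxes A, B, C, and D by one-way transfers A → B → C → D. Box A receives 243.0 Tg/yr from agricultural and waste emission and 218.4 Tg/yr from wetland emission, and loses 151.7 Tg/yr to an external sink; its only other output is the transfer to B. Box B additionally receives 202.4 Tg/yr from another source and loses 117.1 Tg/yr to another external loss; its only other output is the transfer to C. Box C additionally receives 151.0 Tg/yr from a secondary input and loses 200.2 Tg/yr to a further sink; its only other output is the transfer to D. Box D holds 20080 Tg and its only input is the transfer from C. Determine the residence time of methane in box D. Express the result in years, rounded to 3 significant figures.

58.1 yr

Box A: F(A→B) = (243.0 + 218.4) − 151.7 = 309.70 Tg/yr.
Box B: F(B→C) = (309.70 + 202.4) − 117.1 = 395.00 Tg/yr.
Box C: F(C→D) = (395.00 + 151.0) − 200.2 = 345.80 Tg/yr.
Box D throughput = its input = 345.80 Tg/yr; τ = 20080 / 345.80 = 58.07 yr.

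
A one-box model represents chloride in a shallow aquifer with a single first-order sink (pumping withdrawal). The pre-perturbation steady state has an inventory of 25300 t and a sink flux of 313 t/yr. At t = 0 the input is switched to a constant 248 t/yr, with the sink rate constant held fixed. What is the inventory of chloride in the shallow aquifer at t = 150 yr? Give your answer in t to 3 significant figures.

20900 t

The sink rate constant is k = F₀/M₀ = 313/25300 = 0.01237 yr⁻¹.
Solving dM/dt = F₁ − kM with M(0) = M₀ gives M(t) = F₁/k + (M₀ − F₁/k)·e^(−kt).
F₁/k = 248/0.01237 = 20046 t; kt = 0.01237 × 150 = 1.856, e^(−kt) = 0.1563.
M(150) = 20046 + (25300 − 20046) × 0.1563 = 20046 + 821.4 = 20867 t.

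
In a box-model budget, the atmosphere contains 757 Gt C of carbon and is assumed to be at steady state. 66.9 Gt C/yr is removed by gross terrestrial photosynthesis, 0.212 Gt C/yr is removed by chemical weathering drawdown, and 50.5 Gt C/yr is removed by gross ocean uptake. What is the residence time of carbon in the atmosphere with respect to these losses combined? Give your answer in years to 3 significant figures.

Total removal = 66.90 + 0.2120 + 50.50 = 117.61 Gt C/yr.
τ = M / ΣF_out = 757 / 117.61 = 6.436 yr.

6.44 yr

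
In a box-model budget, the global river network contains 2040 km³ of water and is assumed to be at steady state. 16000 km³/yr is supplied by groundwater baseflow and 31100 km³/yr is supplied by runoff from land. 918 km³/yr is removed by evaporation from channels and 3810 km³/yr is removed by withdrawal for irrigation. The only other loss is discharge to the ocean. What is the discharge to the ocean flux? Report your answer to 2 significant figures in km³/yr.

At steady state ΣF_in = ΣF_out.
ΣF_in = 16000 + 31100 = 47100 km³/yr.
Discharge to the ocean flux = ΣF_in − (918 + 3810) = 47100 − 4728 = 42370 km³/yr.

42000 km³/yr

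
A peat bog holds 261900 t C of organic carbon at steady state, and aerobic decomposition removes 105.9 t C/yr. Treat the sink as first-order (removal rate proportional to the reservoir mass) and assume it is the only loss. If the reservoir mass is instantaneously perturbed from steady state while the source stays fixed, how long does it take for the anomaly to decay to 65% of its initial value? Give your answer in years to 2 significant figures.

1100 yr

For a linear reservoir the anomaly decays as exp(−t/τ) with τ = M/F = 261900/105.9 = 2473 yr.
exp(−t/τ) = 0.65 ⇒ t = −τ ln(0.65) = 2473 × 0.4308 = 1065 yr.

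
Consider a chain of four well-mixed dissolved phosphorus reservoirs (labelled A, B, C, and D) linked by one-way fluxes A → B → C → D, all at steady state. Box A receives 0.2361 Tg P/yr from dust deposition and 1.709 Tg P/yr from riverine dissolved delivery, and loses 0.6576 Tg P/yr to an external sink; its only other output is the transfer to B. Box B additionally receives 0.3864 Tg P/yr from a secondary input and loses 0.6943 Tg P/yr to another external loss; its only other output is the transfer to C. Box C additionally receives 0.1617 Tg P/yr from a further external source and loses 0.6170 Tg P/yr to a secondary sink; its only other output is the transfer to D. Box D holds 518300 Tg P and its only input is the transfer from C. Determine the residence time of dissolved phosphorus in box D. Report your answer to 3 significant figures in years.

989000 yr

Box A: F(A→B) = (0.2361 + 1.709) − 0.6576 = 1.2875 Tg P/yr.
Box B: F(B→C) = (1.2875 + 0.3864) − 0.6943 = 0.97960 Tg P/yr.
Box C: F(C→D) = (0.97960 + 0.1617) − 0.6170 = 0.52430 Tg P/yr.
Box D throughput = its input = 0.52430 Tg P/yr; τ = 518300 / 0.52430 = 988600 yr.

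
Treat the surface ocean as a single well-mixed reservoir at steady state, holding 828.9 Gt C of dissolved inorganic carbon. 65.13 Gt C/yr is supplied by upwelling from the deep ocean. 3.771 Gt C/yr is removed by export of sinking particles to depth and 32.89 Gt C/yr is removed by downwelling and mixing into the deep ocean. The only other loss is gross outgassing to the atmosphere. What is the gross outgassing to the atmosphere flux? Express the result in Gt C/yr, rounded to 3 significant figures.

28.5 Gt C/yr

At steady state ΣF_in = ΣF_out.
ΣF_in = 65.130 Gt C/yr.
Gross outgassing to the atmosphere flux = ΣF_in − (3.771 + 32.89) = 65.130 − 36.66 = 28.47 Gt C/yr.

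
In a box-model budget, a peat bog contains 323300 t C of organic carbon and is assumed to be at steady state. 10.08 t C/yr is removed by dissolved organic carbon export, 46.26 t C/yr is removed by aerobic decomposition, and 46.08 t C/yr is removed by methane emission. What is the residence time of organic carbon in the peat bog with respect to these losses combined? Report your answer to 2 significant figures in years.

3200 yr

Total removal = 10.08 + 46.26 + 46.08 = 102.42 t C/yr.
τ = M / ΣF_out = 323300 / 102.42 = 3157 yr.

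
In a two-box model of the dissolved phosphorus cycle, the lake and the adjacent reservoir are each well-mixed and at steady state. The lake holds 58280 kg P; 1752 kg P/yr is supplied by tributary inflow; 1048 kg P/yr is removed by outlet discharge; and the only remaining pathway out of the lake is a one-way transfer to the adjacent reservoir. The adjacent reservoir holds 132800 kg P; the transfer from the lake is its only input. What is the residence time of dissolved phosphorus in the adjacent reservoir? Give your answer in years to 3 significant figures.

189 yr

Balance the lake: ΣF_in = 1752.0 kg P/yr.
Transfer to the adjacent reservoir = ΣF_in − (1048) = 704.00 kg P/yr.
At steady state the output of the adjacent reservoir equals its input, 704.00 kg P/yr.
τ = M / F = 132800 / 704.00 = 188.6 yr.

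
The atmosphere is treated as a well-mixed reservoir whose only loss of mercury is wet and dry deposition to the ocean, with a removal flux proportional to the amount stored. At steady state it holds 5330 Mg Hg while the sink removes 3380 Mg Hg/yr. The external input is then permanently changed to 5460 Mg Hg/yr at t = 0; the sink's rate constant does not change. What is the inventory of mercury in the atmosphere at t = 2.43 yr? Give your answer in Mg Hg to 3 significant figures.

7910 Mg Hg

τ = M₀/F₀ = 5330/3380 = 1.577 yr; rate constant k = 1/τ.
New steady state M_∞ = F₁/k = F₁·τ = 5460 × 1.577 = 8610.0 Mg Hg.
M(t) = M_∞ + (M₀ − M_∞)·e^(−t/τ); t/τ = 2.43/1.577 = 1.541, so e^(−t/τ) = 0.2142.
M(t) = 8610.0 − 3280 × 0.2142 = 7907.5 Mg Hg.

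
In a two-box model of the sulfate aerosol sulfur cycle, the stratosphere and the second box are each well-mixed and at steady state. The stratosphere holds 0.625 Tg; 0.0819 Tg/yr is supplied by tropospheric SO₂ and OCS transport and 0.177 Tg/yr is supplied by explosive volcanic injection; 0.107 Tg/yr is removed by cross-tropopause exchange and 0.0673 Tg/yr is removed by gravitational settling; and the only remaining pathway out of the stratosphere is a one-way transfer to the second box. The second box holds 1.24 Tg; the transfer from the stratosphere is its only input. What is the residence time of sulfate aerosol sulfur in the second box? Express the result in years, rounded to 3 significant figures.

14.7 yr

Balance the stratosphere: ΣF_in = 0.0819 + 0.177 = 0.25890 Tg/yr.
Transfer to the second box = ΣF_in − (0.107 + 0.0673) = 0.084600 Tg/yr.
At steady state the output of the second box equals its input, 0.084600 Tg/yr.
τ = M / F = 1.24 / 0.084600 = 14.66 yr.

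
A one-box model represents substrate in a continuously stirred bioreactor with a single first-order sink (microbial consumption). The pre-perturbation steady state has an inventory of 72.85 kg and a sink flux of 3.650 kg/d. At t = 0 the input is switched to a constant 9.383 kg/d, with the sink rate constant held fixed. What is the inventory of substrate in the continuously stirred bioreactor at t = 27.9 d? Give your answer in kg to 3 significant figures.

τ = M₀/F₀ = 72.85/3.650 = 19.96 d; rate constant k = 1/τ.
New steady state M_∞ = F₁/k = F₁·τ = 9.383 × 19.96 = 187.27 kg.
M(t) = M_∞ + (M₀ − M_∞)·e^(−t/τ); t/τ = 27.9/19.96 = 1.398, so e^(−t/τ) = 0.2471.
M(t) = 187.27 − 114.4 × 0.2471 = 159.00 kg.

159 kg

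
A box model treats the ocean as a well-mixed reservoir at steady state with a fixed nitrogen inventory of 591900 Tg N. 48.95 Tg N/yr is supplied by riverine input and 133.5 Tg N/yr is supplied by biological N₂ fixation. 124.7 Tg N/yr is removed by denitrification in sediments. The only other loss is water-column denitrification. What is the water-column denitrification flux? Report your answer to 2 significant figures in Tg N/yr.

At steady state ΣF_in = ΣF_out.
ΣF_in = 48.95 + 133.5 = 182.45 Tg N/yr.
Water-column denitrification flux = ΣF_in − (124.7) = 182.45 − 124.7 = 57.75 Tg N/yr.

58 Tg N/yr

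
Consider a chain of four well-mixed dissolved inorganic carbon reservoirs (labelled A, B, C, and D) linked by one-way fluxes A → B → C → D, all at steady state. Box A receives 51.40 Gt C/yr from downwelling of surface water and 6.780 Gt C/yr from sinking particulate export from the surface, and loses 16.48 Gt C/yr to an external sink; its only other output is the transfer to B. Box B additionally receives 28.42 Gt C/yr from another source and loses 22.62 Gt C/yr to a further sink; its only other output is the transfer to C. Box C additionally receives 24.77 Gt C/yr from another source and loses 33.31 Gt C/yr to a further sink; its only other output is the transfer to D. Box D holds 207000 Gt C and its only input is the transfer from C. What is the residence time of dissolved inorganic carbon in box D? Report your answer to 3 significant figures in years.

5310 yr

Box A: F(A→B) = (51.40 + 6.780) − 16.48 = 41.700 Gt C/yr.
Box B: F(B→C) = (41.700 + 28.42) − 22.62 = 47.500 Gt C/yr.
Box C: F(C→D) = (47.500 + 24.77) − 33.31 = 38.960 Gt C/yr.
Box D throughput = its input = 38.960 Gt C/yr; τ = 207000 / 38.960 = 5313 yr.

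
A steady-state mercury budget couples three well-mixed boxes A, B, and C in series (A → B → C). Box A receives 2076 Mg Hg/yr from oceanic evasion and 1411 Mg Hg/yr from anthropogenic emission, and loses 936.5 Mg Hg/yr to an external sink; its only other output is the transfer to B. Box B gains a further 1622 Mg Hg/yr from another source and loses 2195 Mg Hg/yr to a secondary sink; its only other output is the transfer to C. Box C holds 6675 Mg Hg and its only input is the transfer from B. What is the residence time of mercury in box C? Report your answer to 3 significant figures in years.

Box A: F(A→B) = (2076 + 1411) − 936.5 = 2550.5 Mg Hg/yr.
Box B: F(B→C) = (2550.5 + 1622) − 2195 = 1977.5 Mg Hg/yr.
Box C throughput = its input = 1977.5 Mg Hg/yr; τ = 6675 / 1977.5 = 3.375 yr.

3.38 yr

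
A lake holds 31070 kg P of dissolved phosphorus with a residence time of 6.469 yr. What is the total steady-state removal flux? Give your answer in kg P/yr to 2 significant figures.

4800 kg P/yr

F = M / τ = 31070 / 6.469 = 4803 kg P/yr.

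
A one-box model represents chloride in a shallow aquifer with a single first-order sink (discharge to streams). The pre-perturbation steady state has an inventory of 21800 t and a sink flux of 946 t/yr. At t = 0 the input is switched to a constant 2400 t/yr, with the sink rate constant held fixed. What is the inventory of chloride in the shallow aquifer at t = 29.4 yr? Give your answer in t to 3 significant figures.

τ = M₀/F₀ = 21800/946 = 23.04 yr; rate constant k = 1/τ.
New steady state M_∞ = F₁/k = F₁·τ = 2400 × 23.04 = 55307 t.
M(t) = M_∞ + (M₀ − M_∞)·e^(−t/τ); t/τ = 29.4/23.04 = 1.276, so e^(−t/τ) = 0.2792.
M(t) = 55307 − 33510 × 0.2792 = 45951 t.

46000 t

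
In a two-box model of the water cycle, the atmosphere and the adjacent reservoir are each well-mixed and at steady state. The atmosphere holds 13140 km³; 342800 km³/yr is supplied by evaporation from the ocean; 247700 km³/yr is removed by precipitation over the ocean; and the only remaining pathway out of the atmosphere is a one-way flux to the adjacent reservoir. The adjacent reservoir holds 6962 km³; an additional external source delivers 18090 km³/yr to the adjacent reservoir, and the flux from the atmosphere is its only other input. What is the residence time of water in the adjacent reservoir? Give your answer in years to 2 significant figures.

0.062 yr

Balance the atmosphere: ΣF_in = 342800 km³/yr.
Flux to the adjacent reservoir = ΣF_in − (247700) = 95100 km³/yr.
Total input to the adjacent reservoir = 95100 + 18090 = 113190 km³/yr; at steady state this equals its total output.
τ = M / F = 6962 / 113190 = 0.06151 yr.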